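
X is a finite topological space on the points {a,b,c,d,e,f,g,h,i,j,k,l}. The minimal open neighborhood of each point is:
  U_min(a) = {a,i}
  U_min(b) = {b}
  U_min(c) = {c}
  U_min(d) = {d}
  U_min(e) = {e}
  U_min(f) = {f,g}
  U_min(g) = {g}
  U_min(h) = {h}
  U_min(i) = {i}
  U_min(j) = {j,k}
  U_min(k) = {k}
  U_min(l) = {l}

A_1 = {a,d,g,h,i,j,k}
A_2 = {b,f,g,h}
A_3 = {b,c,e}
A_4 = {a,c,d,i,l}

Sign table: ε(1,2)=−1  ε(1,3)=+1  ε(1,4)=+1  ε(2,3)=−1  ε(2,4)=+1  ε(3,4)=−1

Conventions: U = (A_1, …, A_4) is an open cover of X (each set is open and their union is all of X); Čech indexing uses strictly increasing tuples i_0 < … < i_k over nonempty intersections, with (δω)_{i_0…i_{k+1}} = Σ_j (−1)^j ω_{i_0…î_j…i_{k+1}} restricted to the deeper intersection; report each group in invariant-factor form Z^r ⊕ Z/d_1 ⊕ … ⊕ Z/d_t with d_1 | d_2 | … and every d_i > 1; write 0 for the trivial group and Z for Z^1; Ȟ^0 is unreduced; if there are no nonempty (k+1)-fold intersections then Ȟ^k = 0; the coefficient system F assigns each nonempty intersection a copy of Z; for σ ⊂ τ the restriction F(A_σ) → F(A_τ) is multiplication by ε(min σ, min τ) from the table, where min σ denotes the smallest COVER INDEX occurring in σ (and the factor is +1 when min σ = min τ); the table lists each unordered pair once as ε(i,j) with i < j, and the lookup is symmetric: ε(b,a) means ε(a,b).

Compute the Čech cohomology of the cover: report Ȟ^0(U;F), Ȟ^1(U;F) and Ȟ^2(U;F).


nerve simplices:
  A12={g,h} A14={a,d,i} A23={b} A34={c}
C dims 4,4; δ0: rk 4, SNF 1^3·2
degree 0: 4−4−0 = 0 → Ȟ^0 ≅ 0
degree 1: 4−0−4 = 0 plus torsion [2] → Ȟ^1 ≅ Z/2
degree 2: 0−0−0 = 0 → Ȟ^2 ≅ 0

Ȟ^0 = 0, Ȟ^1 = Z/2, Ȟ^2 = 0


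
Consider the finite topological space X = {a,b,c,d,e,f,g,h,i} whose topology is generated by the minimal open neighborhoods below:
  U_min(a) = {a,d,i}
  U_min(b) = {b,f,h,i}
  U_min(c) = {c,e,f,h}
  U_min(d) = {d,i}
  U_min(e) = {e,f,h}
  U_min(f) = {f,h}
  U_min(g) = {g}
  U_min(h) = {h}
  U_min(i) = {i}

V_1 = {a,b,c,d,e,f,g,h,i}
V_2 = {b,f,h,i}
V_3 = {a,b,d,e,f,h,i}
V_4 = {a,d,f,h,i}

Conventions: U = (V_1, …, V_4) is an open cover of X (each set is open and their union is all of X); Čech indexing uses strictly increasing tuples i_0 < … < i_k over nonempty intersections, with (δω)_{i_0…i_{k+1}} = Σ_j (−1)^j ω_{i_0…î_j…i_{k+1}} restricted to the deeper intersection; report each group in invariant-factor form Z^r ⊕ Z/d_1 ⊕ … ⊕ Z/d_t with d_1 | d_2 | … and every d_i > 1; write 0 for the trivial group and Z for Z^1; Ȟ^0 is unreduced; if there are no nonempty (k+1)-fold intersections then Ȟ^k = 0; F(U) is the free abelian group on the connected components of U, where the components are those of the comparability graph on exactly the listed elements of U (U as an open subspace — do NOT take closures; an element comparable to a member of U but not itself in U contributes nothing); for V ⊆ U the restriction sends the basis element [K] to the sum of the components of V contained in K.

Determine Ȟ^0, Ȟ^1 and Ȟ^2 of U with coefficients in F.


nonempty intersections:
  V12={b,f,h,i} V13={a,b,d,e,f,h,i} V14={a,d,f,h,i} V23={b,f,h,i} V24={f,h,i} V34={a,d,f,h,i}
  V123={b,f,h,i} V124={f,h,i} V134={a,d,f,h,i} V234={f,h,i}
  V1234={f,h,i}
components per intersection:
  V1: {a,b,c,d,e,f,h,i} {g}
  V2: {b,f,h,i}
  V3: {a,b,d,e,f,h,i}
  V4: {a,d,i} {f,h}
  V12: {b,f,h,i}
  V13: {a,b,d,e,f,h,i}
  V14: {a,d,i} {f,h}
  V23: {b,f,h,i}
  V24: {f,h} {i}
  V34: {a,d,i} {f,h}
  V123: {b,f,h,i}
  V124: {f,h} {i}
  V134: {a,d,i} {f,h}
  V234: {f,h} {i}
  V1234: {f,h} {i}
C dims 6,9,7,2; δ0: rk 4, SNF 1^4; δ1: rk 5, SNF 1^5; δ2: rk 2, SNF 1^2
Ȟ^0: (6−4)−0=2 ⇒ Z^2
Ȟ^1: (9−5)−4=0 ⇒ 0
Ȟ^2: (7−2)−5=0 ⇒ 0

Ȟ^0 ≅ Z^2; Ȟ^1 ≅ 0; Ȟ^2 ≅ 0


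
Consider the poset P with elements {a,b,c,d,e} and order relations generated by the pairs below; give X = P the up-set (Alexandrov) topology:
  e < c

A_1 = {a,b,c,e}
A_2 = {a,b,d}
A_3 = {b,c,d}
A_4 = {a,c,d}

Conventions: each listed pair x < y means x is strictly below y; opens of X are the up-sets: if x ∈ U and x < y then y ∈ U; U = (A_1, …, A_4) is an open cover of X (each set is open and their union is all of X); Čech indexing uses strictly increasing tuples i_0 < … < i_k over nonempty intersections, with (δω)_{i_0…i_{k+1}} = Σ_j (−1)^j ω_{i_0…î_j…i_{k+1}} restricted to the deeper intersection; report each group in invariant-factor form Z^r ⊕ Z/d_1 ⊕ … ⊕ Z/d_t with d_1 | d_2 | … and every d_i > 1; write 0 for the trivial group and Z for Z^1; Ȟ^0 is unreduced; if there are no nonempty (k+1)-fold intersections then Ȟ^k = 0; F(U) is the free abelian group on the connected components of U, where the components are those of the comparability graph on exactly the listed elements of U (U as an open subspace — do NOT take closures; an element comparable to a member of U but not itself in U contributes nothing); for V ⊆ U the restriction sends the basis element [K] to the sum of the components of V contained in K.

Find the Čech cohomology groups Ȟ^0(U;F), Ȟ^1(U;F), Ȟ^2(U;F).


Ȟ^0(U;F) ≅ Z^4; Ȟ^1(U;F) ≅ 0; Ȟ^2(U;F) ≅ 0

nerve simplices:
  A12={a,b} A13={b,c} A14={a,c} A23={b,d} A24={a,d} A34={c,d}
  A123={b} A124={a} A134={c} A234={d}
components per intersection:
  A1: {a} {b} {c,e}
  A2: {a} {b} {d}
  A3: {b} {c} {d}
  A4: {a} {c} {d}
  A12: {a} {b}
  A13: {b} {c}
  A14: {a} {c}
  A23: {b} {d}
  A24: {a} {d}
  A34: {c} {d}
  A123: {b}
  A124: {a}
  A134: {c}
  A234: {d}
C dims 12,12,4; δ0: rk 8, SNF 1^8; δ1: rk 4, SNF 1^4
degree 0: 12−8−0 = 4 → Ȟ^0 ≅ Z^4
degree 1: 12−4−8 = 0 → Ȟ^1 ≅ 0
degree 2: 4−0−4 = 0 → Ȟ^2 ≅ 0


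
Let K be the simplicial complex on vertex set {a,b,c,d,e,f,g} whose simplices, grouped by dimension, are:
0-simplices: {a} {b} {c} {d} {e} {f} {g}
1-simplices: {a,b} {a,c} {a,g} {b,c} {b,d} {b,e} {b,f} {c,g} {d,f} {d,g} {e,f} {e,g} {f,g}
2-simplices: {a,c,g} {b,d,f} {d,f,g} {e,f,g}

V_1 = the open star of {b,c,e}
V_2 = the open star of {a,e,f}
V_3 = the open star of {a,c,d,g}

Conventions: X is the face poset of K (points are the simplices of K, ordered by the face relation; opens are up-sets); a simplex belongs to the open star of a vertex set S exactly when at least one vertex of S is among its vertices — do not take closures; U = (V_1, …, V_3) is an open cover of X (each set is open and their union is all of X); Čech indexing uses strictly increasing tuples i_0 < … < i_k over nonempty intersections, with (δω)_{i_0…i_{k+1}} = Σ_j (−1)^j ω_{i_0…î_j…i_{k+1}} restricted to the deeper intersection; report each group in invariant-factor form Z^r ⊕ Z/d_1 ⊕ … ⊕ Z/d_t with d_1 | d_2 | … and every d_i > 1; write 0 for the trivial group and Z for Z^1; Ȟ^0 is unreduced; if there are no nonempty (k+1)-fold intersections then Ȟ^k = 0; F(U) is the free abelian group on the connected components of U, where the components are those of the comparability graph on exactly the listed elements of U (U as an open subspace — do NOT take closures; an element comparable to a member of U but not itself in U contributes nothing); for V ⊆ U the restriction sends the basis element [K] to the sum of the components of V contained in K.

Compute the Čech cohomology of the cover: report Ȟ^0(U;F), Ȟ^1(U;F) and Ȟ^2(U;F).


nerve simplices:
  V1={{b},{c},{e},{a,b},{a,c},{b,c},{b,d},{b,e},{b,f},{c,g},{e,f},{e,g},{a,c,g},{b,d,f},{e,f,g}} V2={{a},{e},{f},{a,b},{a,c},{a,g},{b,e},{b,f},{d,f},{e,f},{e,g},{f,g},{a,c,g},{b,d,f},{d,f,g},{e,f,g}} V3={{a},{c},{d},{g},{a,b},{a,c},{a,g},{b,c},{b,d},{c,g},{d,f},{d,g},{e,g},{f,g},{a,c,g},{b,d,f},{d,f,g},{e,f,g}}
  V12={{e},{a,b},{a,c},{b,e},{b,f},{e,f},{e,g},{a,c,g},{b,d,f},{e,f,g}} V13={{c},{a,b},{a,c},{b,c},{b,d},{c,g},{e,g},{a,c,g},{b,d,f},{e,f,g}} V23={{a},{a,b},{a,c},{a,g},{d,f},{e,g},{f,g},{a,c,g},{b,d,f},{d,f,g},{e,f,g}}
  V123={{a,b},{a,c},{e,g},{a,c,g},{b,d,f},{e,f,g}}
components per intersection:
  V1: {{b},{c},{e},{a,b},{a,c},{b,c},{b,d},{b,e},{b,f},{c,g},{e,f},{e,g},{a,c,g},{b,d,f},{e,f,g}}
  V2: {{a},{a,b},{a,c},{a,g},{a,c,g}} {{e},{f},{b,e},{b,f},{d,f},{e,f},{e,g},{f,g},{b,d,f},{d,f,g},{e,f,g}}
  V3: {{a},{c},{d},{g},{a,b},{a,c},{a,g},{b,c},{b,d},{c,g},{d,f},{d,g},{e,g},{f,g},{a,c,g},{b,d,f},{d,f,g},{e,f,g}}
  V12: {{e},{b,e},{e,f},{e,g},{e,f,g}} {{a,b}} {{a,c},{a,c,g}} {{b,f},{b,d,f}}
  V13: {{c},{a,c},{b,c},{c,g},{a,c,g}} {{a,b}} {{b,d},{b,d,f}} {{e,g},{e,f,g}}
  V23: {{a},{a,b},{a,c},{a,g},{a,c,g}} {{d,f},{e,g},{f,g},{b,d,f},{d,f,g},{e,f,g}}
  V123: {{a,b}} {{a,c},{a,c,g}} {{e,g},{e,f,g}} {{b,d,f}}
C dims 4,10,4; δ0: rk 3, SNF 1^3; δ1: rk 4, SNF 1^4
degree 0: 4−3−0 = 1 → Ȟ^0 ≅ Z
degree 1: 10−4−3 = 3 → Ȟ^1 ≅ Z^3
degree 2: 4−0−4 = 0 → Ȟ^2 ≅ 0

Ȟ^0(U;F) ≅ Z; Ȟ^1(U;F) ≅ Z^3; Ȟ^2(U;F) ≅ 0


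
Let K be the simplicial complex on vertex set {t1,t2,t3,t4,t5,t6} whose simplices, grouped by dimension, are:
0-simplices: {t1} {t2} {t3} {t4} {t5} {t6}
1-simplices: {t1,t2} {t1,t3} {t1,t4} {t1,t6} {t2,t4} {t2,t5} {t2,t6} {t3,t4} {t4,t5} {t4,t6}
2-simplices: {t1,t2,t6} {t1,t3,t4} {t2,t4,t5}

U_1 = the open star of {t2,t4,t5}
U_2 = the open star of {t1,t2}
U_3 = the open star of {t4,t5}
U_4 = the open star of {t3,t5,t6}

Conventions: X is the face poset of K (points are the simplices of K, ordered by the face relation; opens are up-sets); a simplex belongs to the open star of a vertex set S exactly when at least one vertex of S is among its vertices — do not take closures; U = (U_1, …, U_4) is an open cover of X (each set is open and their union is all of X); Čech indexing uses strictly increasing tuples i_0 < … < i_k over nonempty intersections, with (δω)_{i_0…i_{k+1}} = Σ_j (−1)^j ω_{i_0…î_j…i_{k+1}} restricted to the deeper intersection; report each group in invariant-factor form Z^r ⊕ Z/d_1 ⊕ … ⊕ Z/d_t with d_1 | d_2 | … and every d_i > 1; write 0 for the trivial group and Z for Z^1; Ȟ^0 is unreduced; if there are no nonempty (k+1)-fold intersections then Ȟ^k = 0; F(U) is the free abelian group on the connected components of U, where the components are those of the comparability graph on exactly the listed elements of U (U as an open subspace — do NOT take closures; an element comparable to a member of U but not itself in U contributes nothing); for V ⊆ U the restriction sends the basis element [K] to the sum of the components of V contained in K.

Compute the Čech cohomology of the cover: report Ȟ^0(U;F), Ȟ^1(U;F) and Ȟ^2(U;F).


Ȟ^0 ≅ Z; Ȟ^1 ≅ Z^2; Ȟ^2 ≅ 0

nerve simplices:
  U1={{t2},{t4},{t5},{t1,t2},{t1,t4},{t2,t4},{t2,t5},{t2,t6},{t3,t4},{t4,t5},{t4,t6},{t1,t2,t6},{t1,t3,t4},{t2,t4,t5}} U2={{t1},{t2},{t1,t2},{t1,t3},{t1,t4},{t1,t6},{t2,t4},{t2,t5},{t2,t6},{t1,t2,t6},{t1,t3,t4},{t2,t4,t5}} U3={{t4},{t5},{t1,t4},{t2,t4},{t2,t5},{t3,t4},{t4,t5},{t4,t6},{t1,t3,t4},{t2,t4,t5}} U4={{t3},{t5},{t6},{t1,t3},{t1,t6},{t2,t5},{t2,t6},{t3,t4},{t4,t5},{t4,t6},{t1,t2,t6},{t1,t3,t4},{t2,t4,t5}}
  U12={{t2},{t1,t2},{t1,t4},{t2,t4},{t2,t5},{t2,t6},{t1,t2,t6},{t1,t3,t4},{t2,t4,t5}} U13={{t4},{t5},{t1,t4},{t2,t4},{t2,t5},{t3,t4},{t4,t5},{t4,t6},{t1,t3,t4},{t2,t4,t5}} U14={{t5},{t2,t5},{t2,t6},{t3,t4},{t4,t5},{t4,t6},{t1,t2,t6},{t1,t3,t4},{t2,t4,t5}} U23={{t1,t4},{t2,t4},{t2,t5},{t1,t3,t4},{t2,t4,t5}} U24={{t1,t3},{t1,t6},{t2,t5},{t2,t6},{t1,t2,t6},{t1,t3,t4},{t2,t4,t5}} U34={{t5},{t2,t5},{t3,t4},{t4,t5},{t4,t6},{t1,t3,t4},{t2,t4,t5}}
  U123={{t1,t4},{t2,t4},{t2,t5},{t1,t3,t4},{t2,t4,t5}} U124={{t2,t5},{t2,t6},{t1,t2,t6},{t1,t3,t4},{t2,t4,t5}} U134={{t5},{t2,t5},{t3,t4},{t4,t5},{t4,t6},{t1,t3,t4},{t2,t4,t5}} U234={{t2,t5},{t1,t3,t4},{t2,t4,t5}}
  U1234={{t2,t5},{t1,t3,t4},{t2,t4,t5}}
components per intersection:
  U1: {{t2},{t4},{t5},{t1,t2},{t1,t4},{t2,t4},{t2,t5},{t2,t6},{t3,t4},{t4,t5},{t4,t6},{t1,t2,t6},{t1,t3,t4},{t2,t4,t5}}
  U2: {{t1},{t2},{t1,t2},{t1,t3},{t1,t4},{t1,t6},{t2,t4},{t2,t5},{t2,t6},{t1,t2,t6},{t1,t3,t4},{t2,t4,t5}}
  U3: {{t4},{t5},{t1,t4},{t2,t4},{t2,t5},{t3,t4},{t4,t5},{t4,t6},{t1,t3,t4},{t2,t4,t5}}
  U4: {{t3},{t1,t3},{t3,t4},{t1,t3,t4}} {{t5},{t2,t5},{t4,t5},{t2,t4,t5}} {{t6},{t1,t6},{t2,t6},{t4,t6},{t1,t2,t6}}
  U12: {{t2},{t1,t2},{t2,t4},{t2,t5},{t2,t6},{t1,t2,t6},{t2,t4,t5}} {{t1,t4},{t1,t3,t4}}
  U13: {{t4},{t5},{t1,t4},{t2,t4},{t2,t5},{t3,t4},{t4,t5},{t4,t6},{t1,t3,t4},{t2,t4,t5}}
  U14: {{t5},{t2,t5},{t4,t5},{t2,t4,t5}} {{t2,t6},{t1,t2,t6}} {{t3,t4},{t1,t3,t4}} {{t4,t6}}
  U23: {{t1,t4},{t1,t3,t4}} {{t2,t4},{t2,t5},{t2,t4,t5}}
  U24: {{t1,t3},{t1,t3,t4}} {{t1,t6},{t2,t6},{t1,t2,t6}} {{t2,t5},{t2,t4,t5}}
  U34: {{t5},{t2,t5},{t4,t5},{t2,t4,t5}} {{t3,t4},{t1,t3,t4}} {{t4,t6}}
  U123: {{t1,t4},{t1,t3,t4}} {{t2,t4},{t2,t5},{t2,t4,t5}}
  U124: {{t2,t5},{t2,t4,t5}} {{t2,t6},{t1,t2,t6}} {{t1,t3,t4}}
  U134: {{t5},{t2,t5},{t4,t5},{t2,t4,t5}} {{t3,t4},{t1,t3,t4}} {{t4,t6}}
  U234: {{t2,t5},{t2,t4,t5}} {{t1,t3,t4}}
  U1234: {{t2,t5},{t2,t4,t5}} {{t1,t3,t4}}
C dims 6,15,10,2; δ0: rk 5, SNF 1^5; δ1: rk 8, SNF 1^8; δ2: rk 2, SNF 1^2
degree 0: 6−5−0 = 1 → Ȟ^0 ≅ Z
degree 1: 15−8−5 = 2 → Ȟ^1 ≅ Z^2
degree 2: 10−2−8 = 0 → Ȟ^2 ≅ 0


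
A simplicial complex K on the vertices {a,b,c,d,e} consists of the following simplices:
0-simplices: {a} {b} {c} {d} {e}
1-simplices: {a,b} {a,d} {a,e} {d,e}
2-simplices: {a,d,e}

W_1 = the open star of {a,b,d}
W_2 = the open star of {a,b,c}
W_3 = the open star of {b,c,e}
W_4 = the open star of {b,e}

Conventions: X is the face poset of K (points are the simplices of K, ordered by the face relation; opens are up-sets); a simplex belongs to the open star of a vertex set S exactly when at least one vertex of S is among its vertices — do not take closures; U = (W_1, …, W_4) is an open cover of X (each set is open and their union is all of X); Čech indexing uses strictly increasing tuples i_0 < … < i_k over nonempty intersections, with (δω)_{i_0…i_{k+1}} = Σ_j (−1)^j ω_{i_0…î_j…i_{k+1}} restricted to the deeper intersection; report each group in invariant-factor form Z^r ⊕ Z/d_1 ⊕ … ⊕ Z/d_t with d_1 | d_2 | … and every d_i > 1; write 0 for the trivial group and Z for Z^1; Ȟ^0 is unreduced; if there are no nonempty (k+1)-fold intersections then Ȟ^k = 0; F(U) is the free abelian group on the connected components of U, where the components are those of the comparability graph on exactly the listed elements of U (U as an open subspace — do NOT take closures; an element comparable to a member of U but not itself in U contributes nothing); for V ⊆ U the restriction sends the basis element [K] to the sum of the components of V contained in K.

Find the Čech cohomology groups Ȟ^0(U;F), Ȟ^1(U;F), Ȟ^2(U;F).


nonempty intersections:
  W1={{a},{b},{d},{a,b},{a,d},{a,e},{d,e},{a,d,e}} W2={{a},{b},{c},{a,b},{a,d},{a,e},{a,d,e}} W3={{b},{c},{e},{a,b},{a,e},{d,e},{a,d,e}} W4={{b},{e},{a,b},{a,e},{d,e},{a,d,e}}
  W12={{a},{b},{a,b},{a,d},{a,e},{a,d,e}} W13={{b},{a,b},{a,e},{d,e},{a,d,e}} W14={{b},{a,b},{a,e},{d,e},{a,d,e}} W23={{b},{c},{a,b},{a,e},{a,d,e}} W24={{b},{a,b},{a,e},{a,d,e}} W34={{b},{e},{a,b},{a,e},{d,e},{a,d,e}}
  W123={{b},{a,b},{a,e},{a,d,e}} W124={{b},{a,b},{a,e},{a,d,e}} W134={{b},{a,b},{a,e},{d,e},{a,d,e}} W234={{b},{a,b},{a,e},{a,d,e}}
  W1234={{b},{a,b},{a,e},{a,d,e}}
components per intersection:
  W1: {{a},{b},{d},{a,b},{a,d},{a,e},{d,e},{a,d,e}}
  W2: {{a},{b},{a,b},{a,d},{a,e},{a,d,e}} {{c}}
  W3: {{b},{a,b}} {{c}} {{e},{a,e},{d,e},{a,d,e}}
  W4: {{b},{a,b}} {{e},{a,e},{d,e},{a,d,e}}
  W12: {{a},{b},{a,b},{a,d},{a,e},{a,d,e}}
  W13: {{b},{a,b}} {{a,e},{d,e},{a,d,e}}
  W14: {{b},{a,b}} {{a,e},{d,e},{a,d,e}}
  W23: {{b},{a,b}} {{c}} {{a,e},{a,d,e}}
  W24: {{b},{a,b}} {{a,e},{a,d,e}}
  W34: {{b},{a,b}} {{e},{a,e},{d,e},{a,d,e}}
  W123: {{b},{a,b}} {{a,e},{a,d,e}}
  W124: {{b},{a,b}} {{a,e},{a,d,e}}
  W134: {{b},{a,b}} {{a,e},{d,e},{a,d,e}}
  W234: {{b},{a,b}} {{a,e},{a,d,e}}
  W1234: {{b},{a,b}} {{a,e},{a,d,e}}
C dims 8,12,8,2; δ0: rk 6, SNF 1^6; δ1: rk 6, SNF 1^6; δ2: rk 2, SNF 1^2
Ȟ^0: (8−6)−0=2 ⇒ Z^2
Ȟ^1: (12−6)−6=0 ⇒ 0
Ȟ^2: (8−2)−6=0 ⇒ 0

Ȟ^0 = Z^2, Ȟ^1 = 0 and Ȟ^2 = 0


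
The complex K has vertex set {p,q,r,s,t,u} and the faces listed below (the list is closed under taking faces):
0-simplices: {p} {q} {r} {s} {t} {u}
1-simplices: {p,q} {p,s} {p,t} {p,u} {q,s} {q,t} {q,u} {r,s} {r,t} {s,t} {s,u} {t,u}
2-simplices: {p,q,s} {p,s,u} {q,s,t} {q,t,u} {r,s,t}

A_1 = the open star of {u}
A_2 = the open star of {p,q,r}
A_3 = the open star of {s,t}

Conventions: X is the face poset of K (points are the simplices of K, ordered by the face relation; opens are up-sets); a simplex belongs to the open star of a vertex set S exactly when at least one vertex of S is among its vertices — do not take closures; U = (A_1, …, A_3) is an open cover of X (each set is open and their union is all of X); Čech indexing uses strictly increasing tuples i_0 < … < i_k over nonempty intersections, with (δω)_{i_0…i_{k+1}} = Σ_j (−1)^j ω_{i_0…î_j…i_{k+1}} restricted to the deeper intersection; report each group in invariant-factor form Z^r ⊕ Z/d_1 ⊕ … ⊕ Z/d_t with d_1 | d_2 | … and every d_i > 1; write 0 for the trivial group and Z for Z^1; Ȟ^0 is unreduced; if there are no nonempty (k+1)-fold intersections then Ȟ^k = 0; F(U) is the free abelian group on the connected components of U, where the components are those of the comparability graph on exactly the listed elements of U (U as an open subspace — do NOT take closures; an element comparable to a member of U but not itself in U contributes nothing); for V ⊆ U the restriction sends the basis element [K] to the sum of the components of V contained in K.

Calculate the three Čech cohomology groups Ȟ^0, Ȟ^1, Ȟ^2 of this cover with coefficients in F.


Ȟ^0 = Z,  Ȟ^1 = Z^2,  Ȟ^2 = 0

nerve simplices:
  A1={{u},{p,u},{q,u},{s,u},{t,u},{p,s,u},{q,t,u}} A2={{p},{q},{r},{p,q},{p,s},{p,t},{p,u},{q,s},{q,t},{q,u},{r,s},{r,t},{p,q,s},{p,s,u},{q,s,t},{q,t,u},{r,s,t}} A3={{s},{t},{p,s},{p,t},{q,s},{q,t},{r,s},{r,t},{s,t},{s,u},{t,u},{p,q,s},{p,s,u},{q,s,t},{q,t,u},{r,s,t}}
  A12={{p,u},{q,u},{p,s,u},{q,t,u}} A13={{s,u},{t,u},{p,s,u},{q,t,u}} A23={{p,s},{p,t},{q,s},{q,t},{r,s},{r,t},{p,q,s},{p,s,u},{q,s,t},{q,t,u},{r,s,t}}
  A123={{p,s,u},{q,t,u}}
components per intersection:
  A1: {{u},{p,u},{q,u},{s,u},{t,u},{p,s,u},{q,t,u}}
  A2: {{p},{q},{p,q},{p,s},{p,t},{p,u},{q,s},{q,t},{q,u},{p,q,s},{p,s,u},{q,s,t},{q,t,u}} {{r},{r,s},{r,t},{r,s,t}}
  A3: {{s},{t},{p,s},{p,t},{q,s},{q,t},{r,s},{r,t},{s,t},{s,u},{t,u},{p,q,s},{p,s,u},{q,s,t},{q,t,u},{r,s,t}}
  A12: {{p,u},{p,s,u}} {{q,u},{q,t,u}}
  A13: {{s,u},{p,s,u}} {{t,u},{q,t,u}}
  A23: {{p,s},{q,s},{q,t},{p,q,s},{p,s,u},{q,s,t},{q,t,u}} {{p,t}} {{r,s},{r,t},{r,s,t}}
  A123: {{p,s,u}} {{q,t,u}}
C dims 4,7,2; δ0: rk 3, SNF 1^3; δ1: rk 2, SNF 1^2
degree 0: 4−3−0 = 1 → Ȟ^0 ≅ Z
degree 1: 7−2−3 = 2 → Ȟ^1 ≅ Z^2
degree 2: 2−0−2 = 0 → Ȟ^2 ≅ 0


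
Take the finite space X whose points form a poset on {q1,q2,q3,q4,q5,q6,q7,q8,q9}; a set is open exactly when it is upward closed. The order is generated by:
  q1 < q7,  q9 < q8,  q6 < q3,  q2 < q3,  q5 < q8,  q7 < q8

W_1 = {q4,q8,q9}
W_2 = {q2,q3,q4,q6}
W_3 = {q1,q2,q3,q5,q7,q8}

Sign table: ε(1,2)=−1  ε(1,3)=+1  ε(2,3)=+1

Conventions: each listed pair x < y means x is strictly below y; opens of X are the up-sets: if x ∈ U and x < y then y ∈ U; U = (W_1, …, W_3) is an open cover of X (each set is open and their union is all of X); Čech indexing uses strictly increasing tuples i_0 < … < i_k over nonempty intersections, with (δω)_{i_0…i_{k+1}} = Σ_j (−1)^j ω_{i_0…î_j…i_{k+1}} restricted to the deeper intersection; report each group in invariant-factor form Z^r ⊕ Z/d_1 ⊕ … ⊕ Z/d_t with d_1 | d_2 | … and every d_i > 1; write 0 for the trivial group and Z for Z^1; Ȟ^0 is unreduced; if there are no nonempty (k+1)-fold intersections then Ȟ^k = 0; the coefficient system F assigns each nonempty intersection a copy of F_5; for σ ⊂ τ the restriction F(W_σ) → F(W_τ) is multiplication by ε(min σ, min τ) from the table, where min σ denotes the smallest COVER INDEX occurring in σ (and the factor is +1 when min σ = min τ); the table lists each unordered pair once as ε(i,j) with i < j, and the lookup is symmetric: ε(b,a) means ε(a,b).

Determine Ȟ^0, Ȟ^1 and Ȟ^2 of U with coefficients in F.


intersection data:
  W12={q4} W13={q8} W23={q2,q3}
C dims 3,3; δ0: rk_F5 3
Ȟ^0 = (3 − 3) − 0 = 0, so Ȟ^0 ≅ 0
Ȟ^1 = (3 − 0) − 3 = 0, so Ȟ^1 ≅ 0
Ȟ^2 = (0 − 0) − 0 = 0, so Ȟ^2 ≅ 0

Ȟ^0(U;F) ≅ 0,  Ȟ^1(U;F) ≅ 0,  Ȟ^2(U;F) ≅ 0


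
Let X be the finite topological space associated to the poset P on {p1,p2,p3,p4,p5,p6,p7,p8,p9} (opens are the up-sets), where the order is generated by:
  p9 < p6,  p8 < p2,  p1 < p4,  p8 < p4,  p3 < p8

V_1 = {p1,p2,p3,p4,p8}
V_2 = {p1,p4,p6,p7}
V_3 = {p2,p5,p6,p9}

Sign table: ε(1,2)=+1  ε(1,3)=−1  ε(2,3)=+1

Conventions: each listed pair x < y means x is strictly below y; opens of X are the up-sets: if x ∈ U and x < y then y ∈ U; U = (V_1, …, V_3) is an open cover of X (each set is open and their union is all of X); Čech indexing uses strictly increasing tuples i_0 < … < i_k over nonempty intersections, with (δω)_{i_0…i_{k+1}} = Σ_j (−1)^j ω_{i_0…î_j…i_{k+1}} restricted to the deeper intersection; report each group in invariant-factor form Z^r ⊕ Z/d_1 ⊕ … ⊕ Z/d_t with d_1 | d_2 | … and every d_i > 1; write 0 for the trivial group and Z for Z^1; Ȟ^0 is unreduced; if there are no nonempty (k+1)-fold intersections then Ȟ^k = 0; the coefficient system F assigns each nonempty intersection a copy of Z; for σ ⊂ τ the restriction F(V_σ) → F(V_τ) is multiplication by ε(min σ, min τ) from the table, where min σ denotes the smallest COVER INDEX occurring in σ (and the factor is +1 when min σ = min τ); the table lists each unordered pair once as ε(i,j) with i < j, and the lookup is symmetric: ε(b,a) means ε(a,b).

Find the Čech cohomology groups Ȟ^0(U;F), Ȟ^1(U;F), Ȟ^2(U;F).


Ȟ^0 ≅ 0,  Ȟ^1 ≅ Z/2,  Ȟ^2 ≅ 0

intersection data:
  V12={p1,p4} V13={p2} V23={p6}
C dims 3,3; δ0: rk 3, SNF 1^2·2
Ȟ^0 = (3 − 3) − 0 = 0, so Ȟ^0 ≅ 0
Ȟ^1 = (3 − 0) − 3 = 0 plus torsion [2], so Ȟ^1 ≅ Z/2
Ȟ^2 = (0 − 0) − 0 = 0, so Ȟ^2 ≅ 0


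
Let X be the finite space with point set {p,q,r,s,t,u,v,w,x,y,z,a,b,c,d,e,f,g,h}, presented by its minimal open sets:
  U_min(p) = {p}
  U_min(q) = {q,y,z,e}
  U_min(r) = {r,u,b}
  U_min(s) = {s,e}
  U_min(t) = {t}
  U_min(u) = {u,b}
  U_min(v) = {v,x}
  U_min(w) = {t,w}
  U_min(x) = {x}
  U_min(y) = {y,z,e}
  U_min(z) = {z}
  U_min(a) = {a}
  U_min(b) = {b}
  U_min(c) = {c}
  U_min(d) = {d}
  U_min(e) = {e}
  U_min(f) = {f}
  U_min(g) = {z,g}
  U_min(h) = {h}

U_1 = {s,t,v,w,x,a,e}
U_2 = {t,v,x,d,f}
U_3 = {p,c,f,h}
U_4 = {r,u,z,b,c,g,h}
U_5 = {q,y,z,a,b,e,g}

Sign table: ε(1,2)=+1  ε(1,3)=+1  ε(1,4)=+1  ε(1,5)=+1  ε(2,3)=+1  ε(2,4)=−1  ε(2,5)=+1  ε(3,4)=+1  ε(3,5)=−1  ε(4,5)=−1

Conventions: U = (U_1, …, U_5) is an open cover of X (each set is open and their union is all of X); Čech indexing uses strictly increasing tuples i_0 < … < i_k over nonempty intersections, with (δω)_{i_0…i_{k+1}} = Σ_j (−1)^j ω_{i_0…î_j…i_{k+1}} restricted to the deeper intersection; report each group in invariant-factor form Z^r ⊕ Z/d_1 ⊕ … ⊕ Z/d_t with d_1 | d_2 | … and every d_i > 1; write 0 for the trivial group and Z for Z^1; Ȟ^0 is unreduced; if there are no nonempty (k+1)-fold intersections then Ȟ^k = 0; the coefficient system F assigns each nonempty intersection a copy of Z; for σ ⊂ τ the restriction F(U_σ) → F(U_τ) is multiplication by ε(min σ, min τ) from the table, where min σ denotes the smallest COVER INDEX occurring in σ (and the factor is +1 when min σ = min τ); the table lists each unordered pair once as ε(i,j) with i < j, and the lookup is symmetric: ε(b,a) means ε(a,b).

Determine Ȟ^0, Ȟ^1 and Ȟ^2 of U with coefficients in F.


Ȟ^0 ≅ 0, Ȟ^1 ≅ Z/2 and Ȟ^2 ≅ 0

nerve simplices:
  U12={t,v,x} U15={a,e} U23={f} U34={c,h} U45={z,b,g}
C dims 5,5; δ0: rk 5, SNF 1^4·2
degree 0: 5−5−0 = 0 → Ȟ^0 ≅ 0
degree 1: 5−0−5 = 0 plus torsion [2] → Ȟ^1 ≅ Z/2
degree 2: 0−0−0 = 0 → Ȟ^2 ≅ 0


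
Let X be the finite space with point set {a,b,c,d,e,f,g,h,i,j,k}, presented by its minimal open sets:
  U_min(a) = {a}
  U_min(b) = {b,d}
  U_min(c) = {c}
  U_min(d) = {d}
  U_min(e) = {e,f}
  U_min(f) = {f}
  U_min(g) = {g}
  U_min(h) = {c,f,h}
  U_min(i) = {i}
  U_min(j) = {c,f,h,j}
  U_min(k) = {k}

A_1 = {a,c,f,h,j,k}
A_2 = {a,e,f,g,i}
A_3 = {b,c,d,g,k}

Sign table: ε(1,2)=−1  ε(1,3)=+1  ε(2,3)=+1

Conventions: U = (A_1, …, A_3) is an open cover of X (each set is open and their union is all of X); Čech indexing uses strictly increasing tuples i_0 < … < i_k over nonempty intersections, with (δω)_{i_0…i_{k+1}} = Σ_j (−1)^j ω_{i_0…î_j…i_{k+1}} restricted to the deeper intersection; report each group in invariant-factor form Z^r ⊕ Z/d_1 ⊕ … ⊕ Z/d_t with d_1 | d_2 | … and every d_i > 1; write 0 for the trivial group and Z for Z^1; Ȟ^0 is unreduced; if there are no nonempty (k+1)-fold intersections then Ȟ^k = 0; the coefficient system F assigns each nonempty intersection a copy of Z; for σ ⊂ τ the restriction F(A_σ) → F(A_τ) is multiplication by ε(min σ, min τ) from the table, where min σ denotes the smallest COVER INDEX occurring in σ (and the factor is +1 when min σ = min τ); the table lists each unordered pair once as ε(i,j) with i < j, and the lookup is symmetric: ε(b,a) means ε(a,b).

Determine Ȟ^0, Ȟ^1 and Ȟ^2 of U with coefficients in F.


Ȟ^0 ≅ 0, Ȟ^1 ≅ Z/2 and Ȟ^2 ≅ 0

intersection data:
  A12={a,f} A13={c,k} A23={g}
C dims 3,3; δ0: rk 3, SNF 1^2·2
Ȟ^0 = (3 − 3) − 0 = 0, so Ȟ^0 ≅ 0
Ȟ^1 = (3 − 0) − 3 = 0 plus torsion [2], so Ȟ^1 ≅ Z/2
Ȟ^2 = (0 − 0) − 0 = 0, so Ȟ^2 ≅ 0


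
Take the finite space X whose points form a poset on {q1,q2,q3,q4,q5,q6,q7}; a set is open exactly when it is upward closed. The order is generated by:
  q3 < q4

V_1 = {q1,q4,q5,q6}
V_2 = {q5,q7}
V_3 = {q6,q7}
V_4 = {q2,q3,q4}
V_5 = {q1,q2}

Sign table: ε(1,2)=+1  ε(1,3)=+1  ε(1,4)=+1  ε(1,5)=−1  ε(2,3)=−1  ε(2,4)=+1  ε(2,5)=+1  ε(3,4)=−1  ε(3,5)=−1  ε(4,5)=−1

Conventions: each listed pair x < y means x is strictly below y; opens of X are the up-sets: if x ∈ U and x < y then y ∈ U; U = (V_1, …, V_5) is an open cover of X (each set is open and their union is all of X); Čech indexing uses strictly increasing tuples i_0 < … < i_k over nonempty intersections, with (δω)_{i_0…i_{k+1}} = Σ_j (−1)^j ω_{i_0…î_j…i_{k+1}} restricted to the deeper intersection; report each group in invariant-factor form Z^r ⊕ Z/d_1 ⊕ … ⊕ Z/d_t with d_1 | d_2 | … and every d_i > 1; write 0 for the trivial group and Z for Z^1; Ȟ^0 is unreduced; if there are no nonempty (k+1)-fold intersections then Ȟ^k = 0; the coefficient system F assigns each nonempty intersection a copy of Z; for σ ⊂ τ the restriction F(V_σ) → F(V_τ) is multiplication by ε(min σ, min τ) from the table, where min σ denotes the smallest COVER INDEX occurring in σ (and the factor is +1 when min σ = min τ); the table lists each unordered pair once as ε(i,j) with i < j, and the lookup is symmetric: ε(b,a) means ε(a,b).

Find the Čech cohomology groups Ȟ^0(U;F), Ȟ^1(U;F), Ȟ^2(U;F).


Ȟ^0 ≅ 0, Ȟ^1 ≅ Z ⊕ Z/2 and Ȟ^2 ≅ 0

cover nerve:
  V12={q5} V13={q6} V14={q4} V15={q1} V23={q7} V45={q2}
C dims 5,6; δ0: rk 5, SNF 1^4·2
Ȟ^0: (5−5)−0=0 ⇒ 0
Ȟ^1: (6−0)−5=1 plus torsion [2] ⇒ Z ⊕ Z/2
Ȟ^2: (0−0)−0=0 ⇒ 0


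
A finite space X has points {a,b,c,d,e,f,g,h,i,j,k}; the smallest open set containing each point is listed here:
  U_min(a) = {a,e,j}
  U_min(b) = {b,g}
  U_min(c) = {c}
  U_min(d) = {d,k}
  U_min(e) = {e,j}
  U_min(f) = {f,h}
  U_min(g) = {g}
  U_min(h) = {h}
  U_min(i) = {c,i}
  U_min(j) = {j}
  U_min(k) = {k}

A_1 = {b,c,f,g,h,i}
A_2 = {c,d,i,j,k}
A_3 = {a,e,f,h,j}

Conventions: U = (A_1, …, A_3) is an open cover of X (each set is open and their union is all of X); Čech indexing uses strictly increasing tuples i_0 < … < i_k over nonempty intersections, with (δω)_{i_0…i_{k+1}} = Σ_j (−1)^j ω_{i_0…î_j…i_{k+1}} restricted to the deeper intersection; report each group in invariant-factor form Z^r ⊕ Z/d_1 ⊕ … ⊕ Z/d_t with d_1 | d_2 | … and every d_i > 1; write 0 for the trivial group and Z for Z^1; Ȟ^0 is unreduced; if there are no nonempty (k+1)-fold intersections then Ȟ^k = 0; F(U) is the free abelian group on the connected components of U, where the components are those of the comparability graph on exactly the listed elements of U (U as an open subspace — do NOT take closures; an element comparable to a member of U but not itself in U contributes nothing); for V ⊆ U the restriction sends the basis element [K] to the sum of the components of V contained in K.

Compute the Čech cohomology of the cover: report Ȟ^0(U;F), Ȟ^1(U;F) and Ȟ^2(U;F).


Ȟ^0 ≅ Z^5, Ȟ^1 ≅ 0 and Ȟ^2 ≅ 0

nonempty intersections:
  A12={c,i} A13={f,h} A23={j}
components per intersection:
  A1: {b,g} {c,i} {f,h}
  A2: {c,i} {d,k} {j}
  A3: {a,e,j} {f,h}
  A12: {c,i}
  A13: {f,h}
  A23: {j}
C dims 8,3; δ0: rk 3, SNF 1^3
Ȟ^0: (8−3)−0=5 ⇒ Z^5
Ȟ^1: (3−0)−3=0 ⇒ 0
Ȟ^2: (0−0)−0=0 ⇒ 0


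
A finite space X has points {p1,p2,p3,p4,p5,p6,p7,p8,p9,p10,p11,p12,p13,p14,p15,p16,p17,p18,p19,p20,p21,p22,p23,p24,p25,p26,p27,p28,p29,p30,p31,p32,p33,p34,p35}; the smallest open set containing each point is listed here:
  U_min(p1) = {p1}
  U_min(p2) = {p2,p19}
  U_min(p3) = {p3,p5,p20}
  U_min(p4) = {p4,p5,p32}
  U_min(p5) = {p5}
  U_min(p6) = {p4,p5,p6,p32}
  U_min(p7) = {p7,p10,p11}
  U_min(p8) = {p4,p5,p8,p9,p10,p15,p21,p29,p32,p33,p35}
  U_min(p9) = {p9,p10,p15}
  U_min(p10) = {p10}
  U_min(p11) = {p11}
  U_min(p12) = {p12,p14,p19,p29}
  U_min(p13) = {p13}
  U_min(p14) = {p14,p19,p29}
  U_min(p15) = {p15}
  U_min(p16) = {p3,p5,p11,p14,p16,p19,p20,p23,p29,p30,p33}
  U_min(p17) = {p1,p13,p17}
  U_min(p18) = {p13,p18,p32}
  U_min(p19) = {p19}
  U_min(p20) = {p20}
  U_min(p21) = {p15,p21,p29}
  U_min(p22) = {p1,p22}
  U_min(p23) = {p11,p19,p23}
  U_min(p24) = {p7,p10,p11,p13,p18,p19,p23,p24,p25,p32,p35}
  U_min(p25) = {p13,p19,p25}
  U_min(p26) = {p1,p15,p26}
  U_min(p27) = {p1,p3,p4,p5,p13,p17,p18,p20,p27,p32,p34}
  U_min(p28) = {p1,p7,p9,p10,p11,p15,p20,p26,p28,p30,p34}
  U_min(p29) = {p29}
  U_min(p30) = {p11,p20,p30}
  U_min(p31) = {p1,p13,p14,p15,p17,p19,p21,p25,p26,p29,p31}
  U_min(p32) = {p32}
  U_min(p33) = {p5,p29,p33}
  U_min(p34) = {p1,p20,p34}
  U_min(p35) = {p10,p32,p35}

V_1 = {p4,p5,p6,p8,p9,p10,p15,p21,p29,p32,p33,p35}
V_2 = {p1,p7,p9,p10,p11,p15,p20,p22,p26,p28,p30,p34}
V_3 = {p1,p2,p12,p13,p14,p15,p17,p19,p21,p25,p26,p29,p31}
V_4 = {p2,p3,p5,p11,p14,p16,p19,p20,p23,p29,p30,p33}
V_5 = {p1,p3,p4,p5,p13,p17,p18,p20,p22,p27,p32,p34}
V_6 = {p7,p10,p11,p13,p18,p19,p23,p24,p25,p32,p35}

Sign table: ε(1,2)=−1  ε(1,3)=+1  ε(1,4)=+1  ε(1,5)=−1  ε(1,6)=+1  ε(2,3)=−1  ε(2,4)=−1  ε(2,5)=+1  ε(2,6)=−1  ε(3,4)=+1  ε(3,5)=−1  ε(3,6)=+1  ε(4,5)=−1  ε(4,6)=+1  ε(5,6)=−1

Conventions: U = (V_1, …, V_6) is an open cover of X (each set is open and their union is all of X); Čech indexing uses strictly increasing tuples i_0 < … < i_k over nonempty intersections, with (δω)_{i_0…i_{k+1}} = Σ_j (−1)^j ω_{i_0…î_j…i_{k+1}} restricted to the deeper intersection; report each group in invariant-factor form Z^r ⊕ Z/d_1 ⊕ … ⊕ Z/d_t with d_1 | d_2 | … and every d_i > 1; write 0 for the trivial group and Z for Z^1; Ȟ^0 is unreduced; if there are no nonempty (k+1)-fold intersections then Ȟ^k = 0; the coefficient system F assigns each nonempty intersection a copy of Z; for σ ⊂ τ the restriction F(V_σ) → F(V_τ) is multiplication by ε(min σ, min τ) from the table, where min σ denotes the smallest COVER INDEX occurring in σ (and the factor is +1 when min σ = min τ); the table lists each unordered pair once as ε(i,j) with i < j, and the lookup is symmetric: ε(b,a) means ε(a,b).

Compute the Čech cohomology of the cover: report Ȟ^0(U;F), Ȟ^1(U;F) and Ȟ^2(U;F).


nonempty overlaps:
  V12={p9,p10,p15} V13={p15,p21,p29} V14={p5,p29,p33} V15={p4,p5,p32} V16={p10,p32,p35} V23={p1,p15,p26} V24={p11,p20,p30} V25={p1,p20,p22,p34} V26={p7,p10,p11} V34={p2,p14,p19,p29} V35={p1,p13,p17} V36={p13,p19,p25} V45={p3,p5,p20} V46={p11,p19,p23} V56={p13,p18,p32}
  V123={p15} V126={p10} V134={p29} V145={p5} V156={p32} V235={p1} V245={p20} V246={p11} V346={p19} V356={p13}
C dims 6,15,10; δ0: rk 5, SNF 1^5; δ1: rk 10, SNF 1^9·2
degree 0: 6−5−0 = 1 → Ȟ^0 ≅ Z
degree 1: 15−10−5 = 0 → Ȟ^1 ≅ 0
degree 2: 10−0−10 = 0 plus torsion [2] → Ȟ^2 ≅ Z/2

Ȟ^0 = Z; Ȟ^1 = 0; Ȟ^2 = Z/2


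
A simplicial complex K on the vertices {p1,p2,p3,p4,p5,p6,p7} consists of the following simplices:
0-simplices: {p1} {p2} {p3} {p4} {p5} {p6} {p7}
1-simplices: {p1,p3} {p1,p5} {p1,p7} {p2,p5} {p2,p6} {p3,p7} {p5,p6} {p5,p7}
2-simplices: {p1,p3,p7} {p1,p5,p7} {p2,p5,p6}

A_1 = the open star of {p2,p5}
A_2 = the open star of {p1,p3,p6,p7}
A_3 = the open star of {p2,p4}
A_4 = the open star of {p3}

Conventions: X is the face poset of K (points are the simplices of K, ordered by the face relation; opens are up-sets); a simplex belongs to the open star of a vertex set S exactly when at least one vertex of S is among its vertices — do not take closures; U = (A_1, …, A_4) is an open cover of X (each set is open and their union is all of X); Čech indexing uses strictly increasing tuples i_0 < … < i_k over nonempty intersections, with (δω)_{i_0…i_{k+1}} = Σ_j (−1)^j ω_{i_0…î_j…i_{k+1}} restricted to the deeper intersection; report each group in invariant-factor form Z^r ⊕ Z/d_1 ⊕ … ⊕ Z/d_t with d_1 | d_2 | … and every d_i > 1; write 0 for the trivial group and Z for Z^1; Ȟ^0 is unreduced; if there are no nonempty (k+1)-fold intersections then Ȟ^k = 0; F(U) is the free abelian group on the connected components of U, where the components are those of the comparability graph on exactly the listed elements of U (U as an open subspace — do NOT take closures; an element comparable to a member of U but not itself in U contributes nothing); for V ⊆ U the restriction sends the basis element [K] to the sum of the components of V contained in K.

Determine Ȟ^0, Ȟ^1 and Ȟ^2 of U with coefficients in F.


nerve simplices:
  A1={{p2},{p5},{p1,p5},{p2,p5},{p2,p6},{p5,p6},{p5,p7},{p1,p5,p7},{p2,p5,p6}} A2={{p1},{p3},{p6},{p7},{p1,p3},{p1,p5},{p1,p7},{p2,p6},{p3,p7},{p5,p6},{p5,p7},{p1,p3,p7},{p1,p5,p7},{p2,p5,p6}} A3={{p2},{p4},{p2,p5},{p2,p6},{p2,p5,p6}} A4={{p3},{p1,p3},{p3,p7},{p1,p3,p7}}
  A12={{p1,p5},{p2,p6},{p5,p6},{p5,p7},{p1,p5,p7},{p2,p5,p6}} A13={{p2},{p2,p5},{p2,p6},{p2,p5,p6}} A23={{p2,p6},{p2,p5,p6}} A24={{p3},{p1,p3},{p3,p7},{p1,p3,p7}}
  A123={{p2,p6},{p2,p5,p6}}
components per intersection:
  A1: {{p2},{p5},{p1,p5},{p2,p5},{p2,p6},{p5,p6},{p5,p7},{p1,p5,p7},{p2,p5,p6}}
  A2: {{p1},{p3},{p7},{p1,p3},{p1,p5},{p1,p7},{p3,p7},{p5,p7},{p1,p3,p7},{p1,p5,p7}} {{p6},{p2,p6},{p5,p6},{p2,p5,p6}}
  A3: {{p2},{p2,p5},{p2,p6},{p2,p5,p6}} {{p4}}
  A4: {{p3},{p1,p3},{p3,p7},{p1,p3,p7}}
  A12: {{p1,p5},{p5,p7},{p1,p5,p7}} {{p2,p6},{p5,p6},{p2,p5,p6}}
  A13: {{p2},{p2,p5},{p2,p6},{p2,p5,p6}}
  A23: {{p2,p6},{p2,p5,p6}}
  A24: {{p3},{p1,p3},{p3,p7},{p1,p3,p7}}
  A123: {{p2,p6},{p2,p5,p6}}
C dims 6,5,1; δ0: rk 4, SNF 1^4; δ1: rk 1, SNF 1^1
degree 0: 6−4−0 = 2 → Ȟ^0 ≅ Z^2
degree 1: 5−1−4 = 0 → Ȟ^1 ≅ 0
degree 2: 1−0−1 = 0 → Ȟ^2 ≅ 0

Ȟ^0 ≅ Z^2; Ȟ^1 ≅ 0; Ȟ^2 ≅ 0


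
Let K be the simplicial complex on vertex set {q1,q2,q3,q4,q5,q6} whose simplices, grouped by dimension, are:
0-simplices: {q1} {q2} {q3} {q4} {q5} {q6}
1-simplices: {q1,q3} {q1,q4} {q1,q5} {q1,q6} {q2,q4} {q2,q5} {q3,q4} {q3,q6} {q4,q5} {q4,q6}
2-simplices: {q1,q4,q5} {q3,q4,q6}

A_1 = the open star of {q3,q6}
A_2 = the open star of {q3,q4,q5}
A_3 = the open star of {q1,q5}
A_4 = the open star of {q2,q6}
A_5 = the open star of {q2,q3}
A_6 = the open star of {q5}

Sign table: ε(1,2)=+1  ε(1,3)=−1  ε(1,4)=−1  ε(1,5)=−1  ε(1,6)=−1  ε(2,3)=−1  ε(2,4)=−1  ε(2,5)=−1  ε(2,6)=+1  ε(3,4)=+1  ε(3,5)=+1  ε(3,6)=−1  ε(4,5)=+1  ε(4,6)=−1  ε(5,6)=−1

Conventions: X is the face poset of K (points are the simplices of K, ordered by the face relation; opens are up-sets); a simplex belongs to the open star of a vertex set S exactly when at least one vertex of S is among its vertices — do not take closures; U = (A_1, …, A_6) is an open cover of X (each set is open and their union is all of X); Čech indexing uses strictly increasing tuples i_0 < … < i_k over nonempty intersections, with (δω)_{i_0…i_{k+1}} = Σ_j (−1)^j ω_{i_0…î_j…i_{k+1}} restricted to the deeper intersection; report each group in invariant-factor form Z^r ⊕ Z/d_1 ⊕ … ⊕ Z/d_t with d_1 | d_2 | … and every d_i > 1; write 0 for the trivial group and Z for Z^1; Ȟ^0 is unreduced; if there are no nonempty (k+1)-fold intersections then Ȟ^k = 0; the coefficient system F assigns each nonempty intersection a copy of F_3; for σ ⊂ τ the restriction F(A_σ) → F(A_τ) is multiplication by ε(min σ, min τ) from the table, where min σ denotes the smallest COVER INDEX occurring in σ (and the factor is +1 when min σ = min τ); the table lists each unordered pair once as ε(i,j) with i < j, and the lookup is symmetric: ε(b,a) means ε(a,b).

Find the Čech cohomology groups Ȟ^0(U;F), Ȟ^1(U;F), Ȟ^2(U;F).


Ȟ^0 = Z/3; Ȟ^1 = 0; Ȟ^2 = Z/3

nerve of the cover:
  A1={{q3},{q6},{q1,q3},{q1,q6},{q3,q4},{q3,q6},{q4,q6},{q3,q4,q6}} A2={{q3},{q4},{q5},{q1,q3},{q1,q4},{q1,q5},{q2,q4},{q2,q5},{q3,q4},{q3,q6},{q4,q5},{q4,q6},{q1,q4,q5},{q3,q4,q6}} A3={{q1},{q5},{q1,q3},{q1,q4},{q1,q5},{q1,q6},{q2,q5},{q4,q5},{q1,q4,q5}} A4={{q2},{q6},{q1,q6},{q2,q4},{q2,q5},{q3,q6},{q4,q6},{q3,q4,q6}} A5={{q2},{q3},{q1,q3},{q2,q4},{q2,q5},{q3,q4},{q3,q6},{q3,q4,q6}} A6={{q5},{q1,q5},{q2,q5},{q4,q5},{q1,q4,q5}}
  A12={{q3},{q1,q3},{q3,q4},{q3,q6},{q4,q6},{q3,q4,q6}} A13={{q1,q3},{q1,q6}} A14={{q6},{q1,q6},{q3,q6},{q4,q6},{q3,q4,q6}} A15={{q3},{q1,q3},{q3,q4},{q3,q6},{q3,q4,q6}} A23={{q5},{q1,q3},{q1,q4},{q1,q5},{q2,q5},{q4,q5},{q1,q4,q5}} A24={{q2,q4},{q2,q5},{q3,q6},{q4,q6},{q3,q4,q6}} A25={{q3},{q1,q3},{q2,q4},{q2,q5},{q3,q4},{q3,q6},{q3,q4,q6}} A26={{q5},{q1,q5},{q2,q5},{q4,q5},{q1,q4,q5}} A34={{q1,q6},{q2,q5}} A35={{q1,q3},{q2,q5}} A36={{q5},{q1,q5},{q2,q5},{q4,q5},{q1,q4,q5}} A45={{q2},{q2,q4},{q2,q5},{q3,q6},{q3,q4,q6}} A46={{q2,q5}} A56={{q2,q5}}
  A123={{q1,q3}} A124={{q3,q6},{q4,q6},{q3,q4,q6}} A125={{q3},{q1,q3},{q3,q4},{q3,q6},{q3,q4,q6}} A134={{q1,q6}} A135={{q1,q3}} A145={{q3,q6},{q3,q4,q6}} A234={{q2,q5}} A235={{q1,q3},{q2,q5}} A236={{q5},{q1,q5},{q2,q5},{q4,q5},{q1,q4,q5}} A245={{q2,q4},{q2,q5},{q3,q6},{q3,q4,q6}} A246={{q2,q5}} A256={{q2,q5}} A345={{q2,q5}} A346={{q2,q5}} A356={{q2,q5}} A456={{q2,q5}}
  A1235={{q1,q3}} A1245={{q3,q6},{q3,q4,q6}} A2345={{q2,q5}} A2346={{q2,q5}} A2356={{q2,q5}} A2456={{q2,q5}} A3456={{q2,q5}}
  A23456={{q2,q5}}
C dims 6,14,16,7; δ0: rk_F3 5; δ1: rk_F3 9; δ2: rk_F3 6
Ȟ^0 = (6 − 5) − 0 = 1, so Ȟ^0 ≅ Z/3
Ȟ^1 = (14 − 9) − 5 = 0, so Ȟ^1 ≅ 0
Ȟ^2 = (16 − 6) − 9 = 1, so Ȟ^2 ≅ Z/3


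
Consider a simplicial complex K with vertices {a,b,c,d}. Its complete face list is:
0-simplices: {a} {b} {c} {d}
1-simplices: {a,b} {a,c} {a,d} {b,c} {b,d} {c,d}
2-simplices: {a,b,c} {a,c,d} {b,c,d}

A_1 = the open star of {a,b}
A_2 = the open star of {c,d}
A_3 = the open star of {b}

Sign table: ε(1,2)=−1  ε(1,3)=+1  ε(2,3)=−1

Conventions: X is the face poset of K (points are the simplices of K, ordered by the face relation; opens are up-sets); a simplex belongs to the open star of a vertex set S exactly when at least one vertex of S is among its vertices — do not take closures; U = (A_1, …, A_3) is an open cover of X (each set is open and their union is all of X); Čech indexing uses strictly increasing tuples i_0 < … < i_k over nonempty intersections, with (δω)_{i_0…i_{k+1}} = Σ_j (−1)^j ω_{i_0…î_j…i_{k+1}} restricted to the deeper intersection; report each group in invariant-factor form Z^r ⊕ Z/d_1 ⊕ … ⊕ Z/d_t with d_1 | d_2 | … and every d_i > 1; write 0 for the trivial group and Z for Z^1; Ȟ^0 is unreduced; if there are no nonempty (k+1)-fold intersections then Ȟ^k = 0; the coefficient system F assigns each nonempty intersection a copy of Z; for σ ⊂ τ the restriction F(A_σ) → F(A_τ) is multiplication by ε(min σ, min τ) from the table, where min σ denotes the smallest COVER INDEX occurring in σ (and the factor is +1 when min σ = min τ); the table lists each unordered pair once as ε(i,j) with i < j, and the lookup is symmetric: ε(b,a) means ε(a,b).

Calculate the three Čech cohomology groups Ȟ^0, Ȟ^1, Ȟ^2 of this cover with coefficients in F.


Ȟ^0(U;F) ≅ Z,  Ȟ^1(U;F) ≅ 0,  Ȟ^2(U;F) ≅ 0

nonempty overlaps:
  A1={{a},{b},{a,b},{a,c},{a,d},{b,c},{b,d},{a,b,c},{a,c,d},{b,c,d}} A2={{c},{d},{a,c},{a,d},{b,c},{b,d},{c,d},{a,b,c},{a,c,d},{b,c,d}} A3={{b},{a,b},{b,c},{b,d},{a,b,c},{b,c,d}}
  A12={{a,c},{a,d},{b,c},{b,d},{a,b,c},{a,c,d},{b,c,d}} A13={{b},{a,b},{b,c},{b,d},{a,b,c},{b,c,d}} A23={{b,c},{b,d},{a,b,c},{b,c,d}}
  A123={{b,c},{b,d},{a,b,c},{b,c,d}}
C dims 3,3,1; δ0: rk 2, SNF 1^2; δ1: rk 1, SNF 1^1
degree 0: 3−2−0 = 1 → Ȟ^0 ≅ Z
degree 1: 3−1−2 = 0 → Ȟ^1 ≅ 0
degree 2: 1−0−1 = 0 → Ȟ^2 ≅ 0
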